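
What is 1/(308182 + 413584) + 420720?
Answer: 303661391521/721766 ≈ 4.2072e+5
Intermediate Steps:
1/(308182 + 413584) + 420720 = 1/721766 + 420720 = 303661391521/721766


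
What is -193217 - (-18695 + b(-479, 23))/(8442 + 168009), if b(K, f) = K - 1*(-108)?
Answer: -34093313801/176451 ≈ -1.9322e+5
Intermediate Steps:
b(K, f) = 108 + K (b(K, f) = K + 108 = 108 + K)
-193217 - (-18695 + b(-479, 23))/(8442 + 168009) = -193217 - (-18695 + (108 - 479))/(8442 + 168009) = -193217 - (-18695 - 371)/176451 = -193217 - (-19066)/176451 = -193217 - 1*(-19066/176451) = -193217 + 19066/176451 = -34093313801/176451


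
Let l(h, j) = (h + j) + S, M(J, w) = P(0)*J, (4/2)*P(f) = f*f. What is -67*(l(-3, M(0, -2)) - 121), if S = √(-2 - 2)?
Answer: 8308 - 134*I ≈ 8308.0 - 134.0*I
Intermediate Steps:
P(f) = f²/2 (P(f) = (f*f)/2 = f²/2)
M(J, w) = 0 (M(J, w) = ((½)*0²)*J = ((½)*0)*J = 0*J = 0)
S = 2*I (S = √(-4) = 2*I ≈ 2.0*I)
l(h, j) = h + j + 2*I (l(h, j) = (h + j) + 2*I = h + j + 2*I)
-67*(l(-3, M(0, -2)) - 121) = -67*((-3 + 0 + 2*I) - 121) = -67*((-3 + 2*I) - 121) = -67*(-124 + 2*I) = 8308 - 134*I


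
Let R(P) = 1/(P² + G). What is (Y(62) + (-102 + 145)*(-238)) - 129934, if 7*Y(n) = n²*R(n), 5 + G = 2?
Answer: -3768693172/26887 ≈ -1.4017e+5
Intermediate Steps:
G = -3 (G = -5 + 2 = -3)
R(P) = 1/(-3 + P²) (R(P) = 1/(P² - 3) = 1/(-3 + P²))
Y(n) = n²/(7*(-3 + n²)) (Y(n) = (n²/(-3 + n²))/7 = n²/(7*(-3 + n²)))
(Y(62) + (-102 + 145)*(-238)) - 129934 = ((⅐)*62²/(-3 + 62²) + (-102 + 145)*(-238)) - 129934 = ((⅐)*3844/(-3 + 3844) + 43*(-238)) - 129934 = ((⅐)*3844/3841 - 10234) - 129934 = ((⅐)*3844*(1/3841) - 10234) - 129934 = (3844/26887 - 10234) - 129934 = -275157714/26887 - 129934 = -3768693172/26887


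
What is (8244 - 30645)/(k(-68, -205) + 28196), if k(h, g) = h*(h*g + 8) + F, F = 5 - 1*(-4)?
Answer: 2489/102251 ≈ 0.024342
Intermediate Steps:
F = 9 (F = 5 + 4 = 9)
k(h, g) = 9 + h*(8 + g*h) (k(h, g) = h*(h*g + 8) + 9 = h*(g*h + 8) + 9 = h*(8 + g*h) + 9 = 9 + h*(8 + g*h))
(8244 - 30645)/(k(-68, -205) + 28196) = (8244 - 30645)/((9 + 8*(-68) - 205*(-68)²) + 28196) = -22401/((9 - 544 - 205*4624) + 28196) = -22401/((9 - 544 - 947920) + 28196) = -22401/(-948455 + 28196) = -22401/(-920259) = -22401*(-1/920259) = 2489/102251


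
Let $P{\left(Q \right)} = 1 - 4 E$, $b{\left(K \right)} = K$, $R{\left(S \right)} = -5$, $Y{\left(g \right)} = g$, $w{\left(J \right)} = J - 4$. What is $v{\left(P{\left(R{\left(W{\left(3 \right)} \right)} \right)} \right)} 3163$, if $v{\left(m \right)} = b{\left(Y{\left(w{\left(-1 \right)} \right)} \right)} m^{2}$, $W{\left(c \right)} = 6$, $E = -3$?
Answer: $-2672735$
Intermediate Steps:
$w{\left(J \right)} = -4 + J$
$P{\left(Q \right)} = 13$ ($P{\left(Q \right)} = 1 - -12 = 1 + 12 = 13$)
$v{\left(m \right)} = - 5 m^{2}$ ($v{\left(m \right)} = \left(-4 - 1\right) m^{2} = - 5 m^{2}$)
$v{\left(P{\left(R{\left(W{\left(3 \right)} \right)} \right)} \right)} 3163 = - 5 \cdot 13^{2} \cdot 3163 = \left(-5\right) 169 \cdot 3163 = \left(-845\right) 3163 = -2672735$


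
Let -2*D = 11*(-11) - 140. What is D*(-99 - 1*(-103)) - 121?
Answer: 401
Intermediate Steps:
D = 261/2 (D = -(11*(-11) - 140)/2 = -(-121 - 140)/2 = -½*(-261) = 261/2 ≈ 130.50)
D*(-99 - 1*(-103)) - 121 = 261*(-99 - 1*(-103))/2 - 121 = 261*(-99 + 103)/2 - 121 = (261/2)*4 - 121 = 522 - 121 = 401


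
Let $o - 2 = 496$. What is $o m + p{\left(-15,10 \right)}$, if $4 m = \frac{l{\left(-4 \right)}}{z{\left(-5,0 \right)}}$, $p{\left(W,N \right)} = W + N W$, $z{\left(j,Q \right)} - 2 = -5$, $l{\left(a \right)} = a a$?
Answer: $-829$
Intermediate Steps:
$o = 498$ ($o = 2 + 496 = 498$)
$l{\left(a \right)} = a^{2}$
$z{\left(j,Q \right)} = -3$ ($z{\left(j,Q \right)} = 2 - 5 = -3$)
$m = - \frac{4}{3}$ ($m = \frac{\left(-4\right)^{2} \frac{1}{-3}}{4} = \frac{16 \left(- \frac{1}{3}\right)}{4} = \frac{1}{4} \left(- \frac{16}{3}\right) = - \frac{4}{3} \approx -1.3333$)
$o m + p{\left(-15,10 \right)} = 498 \left(- \frac{4}{3}\right) - 15 \left(1 + 10\right) = -664 - 165 = -829$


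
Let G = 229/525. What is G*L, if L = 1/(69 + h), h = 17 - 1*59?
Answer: 229/14175 ≈ 0.016155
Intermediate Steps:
h = -42 (h = 17 - 59 = -42)
G = 229/525 (G = 229*(1/525) = 229/525 ≈ 0.43619)
L = 1/27 (L = 1/(69 - 42) = 1/27 ≈ 0.037037)
G*L = (229/525)*(1/27) = 229/14175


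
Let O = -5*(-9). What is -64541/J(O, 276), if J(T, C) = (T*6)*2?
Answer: -64541/540 ≈ -119.52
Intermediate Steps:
O = 45
J(T, C) = 12*T (J(T, C) = (6*T)*2 = 12*T)
-64541/J(O, 276) = -64541/(12*45) = -64541/540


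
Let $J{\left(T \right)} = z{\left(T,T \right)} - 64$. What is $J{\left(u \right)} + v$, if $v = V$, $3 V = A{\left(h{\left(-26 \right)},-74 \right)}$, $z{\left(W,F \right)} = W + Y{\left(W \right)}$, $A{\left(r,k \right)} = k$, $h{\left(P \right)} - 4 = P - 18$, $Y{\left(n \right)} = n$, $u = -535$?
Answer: $- \frac{3476}{3} \approx -1158.7$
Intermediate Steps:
$h{\left(P \right)} = -14 + P$ ($h{\left(P \right)} = 4 + \left(P - 18\right) = 4 + \left(-18 + P\right) = -14 + P$)
$z{\left(W,F \right)} = 2 W$ ($z{\left(W,F \right)} = W + W = 2 W$)
$V = - \frac{74}{3}$ ($V = \frac{1}{3} \left(-74\right) = - \frac{74}{3} \approx -24.667$)
$J{\left(T \right)} = -64 + 2 T$ ($J{\left(T \right)} = 2 T - 64 = -64 + 2 T$)
$v = - \frac{74}{3} \approx -24.667$
$J{\left(u \right)} + v = \left(-64 + 2 \left(-535\right)\right) - \frac{74}{3} = \left(-64 - 1070\right) - \frac{74}{3} = -1134 - \frac{74}{3} = - \frac{3476}{3}$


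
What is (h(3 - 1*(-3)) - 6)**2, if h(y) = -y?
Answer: 144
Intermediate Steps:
(h(3 - 1*(-3)) - 6)**2 = (-(3 - 1*(-3)) - 6)**2 = (-(3 + 3) - 6)**2 = (-1*6 - 6)**2 = (-6 - 6)**2 = (-12)**2 = 144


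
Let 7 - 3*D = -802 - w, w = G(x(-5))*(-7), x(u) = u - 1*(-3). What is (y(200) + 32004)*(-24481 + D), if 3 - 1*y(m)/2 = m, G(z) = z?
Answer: -2295518200/3 ≈ -7.6517e+8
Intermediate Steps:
x(u) = 3 + u (x(u) = u + 3 = 3 + u)
y(m) = 6 - 2*m
w = 14 (w = (3 - 5)*(-7) = -2*(-7) = 14)
D = 823/3 (D = 7/3 - (-802 - 1*14)/3 = 7/3 - (-802 - 14)/3 = 7/3 - ⅓*(-816) = 7/3 + 272 = 823/3 ≈ 274.33)
(y(200) + 32004)*(-24481 + D) = ((6 - 2*200) + 32004)*(-24481 + 823/3) = ((6 - 400) + 32004)*(-72620/3) = (-394 + 32004)*(-72620/3) = 31610*(-72620/3) = -2295518200/3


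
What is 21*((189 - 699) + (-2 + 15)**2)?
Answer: -7161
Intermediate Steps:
21*((189 - 699) + (-2 + 15)**2) = 21*(-510 + 13**2) = 21*(-510 + 169) = 21*(-341) = -7161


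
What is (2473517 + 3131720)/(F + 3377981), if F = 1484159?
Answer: 5605237/4862140 ≈ 1.1528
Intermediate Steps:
(2473517 + 3131720)/(F + 3377981) = (2473517 + 3131720)/(1484159 + 3377981) = 5605237/4862140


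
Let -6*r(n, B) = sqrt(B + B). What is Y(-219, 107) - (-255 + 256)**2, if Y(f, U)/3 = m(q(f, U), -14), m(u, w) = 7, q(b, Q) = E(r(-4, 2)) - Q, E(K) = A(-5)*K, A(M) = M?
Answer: 20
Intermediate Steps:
r(n, B) = -sqrt(2)*sqrt(B)/6 (r(n, B) = -sqrt(B + B)/6 = -sqrt(2)*sqrt(B)/6)
E(K) = -5*K
q(b, Q) = 5/3 - Q (q(b, Q) = -(-5)*sqrt(2)*sqrt(2)/6 - Q = -5*(-1/3) - Q = 5/3 - Q)
Y(f, U) = 21 (Y(f, U) = 3*7 = 21)
Y(-219, 107) - (-255 + 256)**2 = 21 - (-255 + 256)**2 = 21 - 1*1**2 = 21 - 1*1 = 21 - 1 = 20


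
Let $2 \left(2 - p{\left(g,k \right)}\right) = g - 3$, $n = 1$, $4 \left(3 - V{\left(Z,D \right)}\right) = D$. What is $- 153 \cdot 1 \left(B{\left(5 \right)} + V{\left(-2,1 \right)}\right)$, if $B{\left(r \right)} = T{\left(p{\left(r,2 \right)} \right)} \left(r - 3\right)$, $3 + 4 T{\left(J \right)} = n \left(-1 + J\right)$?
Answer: $- \frac{765}{4} \approx -191.25$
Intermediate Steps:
$V{\left(Z,D \right)} = 3 - \frac{D}{4}$
$p{\left(g,k \right)} = \frac{7}{2} - \frac{g}{2}$ ($p{\left(g,k \right)} = 2 - \frac{g - 3}{2} = 2 - \frac{-3 + g}{2} = 2 - \left(- \frac{3}{2} + \frac{g}{2}\right) = \frac{7}{2} - \frac{g}{2}$)
$T{\left(J \right)} = -1 + \frac{J}{4}$ ($T{\left(J \right)} = - \frac{3}{4} + \frac{1 \left(-1 + J\right)}{4} = - \frac{3}{4} + \frac{-1 + J}{4} = - \frac{3}{4} + \left(- \frac{1}{4} + \frac{J}{4}\right) = -1 + \frac{J}{4}$)
$B{\left(r \right)} = \left(-3 + r\right) \left(- \frac{1}{8} - \frac{r}{8}\right)$ ($B{\left(r \right)} = \left(-1 + \frac{\frac{7}{2} - \frac{r}{2}}{4}\right) \left(r - 3\right) = \left(-1 - \left(- \frac{7}{8} + \frac{r}{8}\right)\right) \left(r - 3\right) = \left(- \frac{1}{8} - \frac{r}{8}\right) \left(-3 + r\right) = \left(-3 + r\right) \left(- \frac{1}{8} - \frac{r}{8}\right)$)
$- 153 \cdot 1 \left(B{\left(5 \right)} + V{\left(-2,1 \right)}\right) = - 153 \cdot 1 \left(- \frac{\left(1 + 5\right) \left(-3 + 5\right)}{8} + \left(3 - \frac{1}{4}\right)\right) = - 153 \cdot 1 \left(\left(- \frac{1}{8}\right) 6 \cdot 2 + \left(3 - \frac{1}{4}\right)\right) = - 153 \cdot 1 \left(- \frac{3}{2} + \frac{11}{4}\right) = - 153 \cdot 1 \cdot \frac{5}{4} = \left(-153\right) \frac{5}{4} = - \frac{765}{4}$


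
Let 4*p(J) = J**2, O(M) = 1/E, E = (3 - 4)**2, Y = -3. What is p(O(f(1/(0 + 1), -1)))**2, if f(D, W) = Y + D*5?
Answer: 1/16 ≈ 0.062500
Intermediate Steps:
E = 1 (E = (-1)**2 = 1)
f(D, W) = -3 + 5*D (f(D, W) = -3 + D*5 = -3 + 5*D)
O(M) = 1 (O(M) = 1/1 = 1)
p(J) = J**2/4
p(O(f(1/(0 + 1), -1)))**2 = ((1/4)*1**2)**2 = ((1/4)*1)**2 = (1/4)**2 = 1/16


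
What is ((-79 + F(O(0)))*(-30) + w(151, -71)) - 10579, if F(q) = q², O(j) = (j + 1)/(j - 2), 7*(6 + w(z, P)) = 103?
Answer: -114909/14 ≈ -8207.8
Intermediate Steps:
w(z, P) = 61/7 (w(z, P) = -6 + (⅐)*103 = -6 + 103/7 = 61/7)
O(j) = (1 + j)/(-2 + j)
((-79 + F(O(0)))*(-30) + w(151, -71)) - 10579 = ((-79 + ((1 + 0)/(-2 + 0))²)*(-30) + 61/7) - 10579 = ((-79 + (1/(-2))²)*(-30) + 61/7) - 10579 = ((-79 + (-½*1)²)*(-30) + 61/7) - 10579 = ((-79 + (-½)²)*(-30) + 61/7) - 10579 = ((-79 + ¼)*(-30) + 61/7) - 10579 = (-315/4*(-30) + 61/7) - 10579 = (4725/2 + 61/7) - 10579 = 33197/14 - 10579 = -114909/14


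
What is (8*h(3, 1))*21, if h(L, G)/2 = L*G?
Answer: 1008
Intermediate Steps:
h(L, G) = 2*G*L (h(L, G) = 2*(L*G) = 2*(G*L) = 2*G*L)
(8*h(3, 1))*21 = (8*(2*1*3))*21 = (8*6)*21 = 48*21 = 1008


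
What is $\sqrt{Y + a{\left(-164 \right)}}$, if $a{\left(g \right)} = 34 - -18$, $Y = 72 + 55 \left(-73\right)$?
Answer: $i \sqrt{3891} \approx 62.378 i$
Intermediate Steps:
$Y = -3943$ ($Y = 72 - 4015 = -3943$)
$a{\left(g \right)} = 52$ ($a{\left(g \right)} = 34 + 18 = 52$)
$\sqrt{Y + a{\left(-164 \right)}} = \sqrt{-3943 + 52} = \sqrt{-3891} = i \sqrt{3891}$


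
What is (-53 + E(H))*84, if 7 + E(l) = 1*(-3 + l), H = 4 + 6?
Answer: -4452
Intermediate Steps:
H = 10
E(l) = -10 + l (E(l) = -7 + 1*(-3 + l) = -7 + (-3 + l) = -10 + l)
(-53 + E(H))*84 = (-53 + (-10 + 10))*84 = (-53 + 0)*84 = -53*84 = -4452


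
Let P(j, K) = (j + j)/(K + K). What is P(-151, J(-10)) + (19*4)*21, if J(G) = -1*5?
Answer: 8131/5 ≈ 1626.2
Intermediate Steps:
J(G) = -5
P(j, K) = j/K (P(j, K) = (2*j)/((2*K)) = (2*j)*(1/(2*K)) = j/K)
P(-151, J(-10)) + (19*4)*21 = -151/(-5) + (19*4)*21 = -151*(-⅕) + 76*21 = 151/5 + 1596 = 8131/5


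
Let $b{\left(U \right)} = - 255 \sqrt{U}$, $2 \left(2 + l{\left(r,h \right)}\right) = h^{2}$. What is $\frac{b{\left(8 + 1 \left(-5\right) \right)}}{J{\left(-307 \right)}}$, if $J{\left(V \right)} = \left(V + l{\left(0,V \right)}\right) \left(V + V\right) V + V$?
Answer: $- \frac{85 \sqrt{3}}{2941542604} \approx -5.005 \cdot 10^{-8}$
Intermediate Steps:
$l{\left(r,h \right)} = -2 + \frac{h^{2}}{2}$
$J{\left(V \right)} = V + 2 V^{2} \left(-2 + V + \frac{V^{2}}{2}\right)$ ($J{\left(V \right)} = \left(V + \left(-2 + \frac{V^{2}}{2}\right)\right) \left(V + V\right) V + V = \left(-2 + V + \frac{V^{2}}{2}\right) 2 V V + V = 2 V \left(-2 + V + \frac{V^{2}}{2}\right) V + V = 2 V^{2} \left(-2 + V + \frac{V^{2}}{2}\right) + V = V + 2 V^{2} \left(-2 + V + \frac{V^{2}}{2}\right)$)
$\frac{b{\left(8 + 1 \left(-5\right) \right)}}{J{\left(-307 \right)}} = \frac{\left(-255\right) \sqrt{8 + 1 \left(-5\right)}}{\left(-307\right) \left(1 + 2 \left(-307\right)^{2} - 307 \left(-4 + \left(-307\right)^{2}\right)\right)} = \frac{\left(-255\right) \sqrt{8 - 5}}{\left(-307\right) \left(1 + 2 \cdot 94249 - 307 \left(-4 + 94249\right)\right)} = \frac{\left(-255\right) \sqrt{3}}{\left(-307\right) \left(1 + 188498 - 28933215\right)} = \frac{\left(-255\right) \sqrt{3}}{\left(-307\right) \left(-28744716\right)} = \frac{\left(-255\right) \sqrt{3}}{8824627812} = - 255 \sqrt{3} \cdot \frac{1}{8824627812} = - \frac{85 \sqrt{3}}{2941542604}$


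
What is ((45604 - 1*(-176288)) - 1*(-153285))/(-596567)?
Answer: -375177/596567 ≈ -0.62889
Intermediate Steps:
((45604 - 1*(-176288)) - 1*(-153285))/(-596567) = ((45604 + 176288) + 153285)*(-1/596567) = (221892 + 153285)*(-1/596567) = 375177*(-1/596567) = -375177/596567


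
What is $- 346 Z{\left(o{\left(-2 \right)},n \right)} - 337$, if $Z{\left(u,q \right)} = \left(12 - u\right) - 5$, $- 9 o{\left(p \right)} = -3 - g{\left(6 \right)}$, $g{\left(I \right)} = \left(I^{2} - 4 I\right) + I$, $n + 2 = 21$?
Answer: $- \frac{5855}{3} \approx -1951.7$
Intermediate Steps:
$n = 19$ ($n = -2 + 21 = 19$)
$g{\left(I \right)} = I^{2} - 3 I$
$o{\left(p \right)} = \frac{7}{3}$ ($o{\left(p \right)} = - \frac{-3 - 6 \left(-3 + 6\right)}{9} = - \frac{-3 - 6 \cdot 3}{9} = - \frac{-3 - 18}{9} = \left(- \frac{1}{9}\right) \left(-21\right) = \frac{7}{3}$)
$Z{\left(u,q \right)} = 7 - u$ ($Z{\left(u,q \right)} = \left(12 - u\right) - 5 = 7 - u$)
$- 346 Z{\left(o{\left(-2 \right)},n \right)} - 337 = - 346 \left(7 - \frac{7}{3}\right) - 337 = \left(-346\right) \frac{14}{3} - 337 = - \frac{4844}{3} - 337 = - \frac{5855}{3}$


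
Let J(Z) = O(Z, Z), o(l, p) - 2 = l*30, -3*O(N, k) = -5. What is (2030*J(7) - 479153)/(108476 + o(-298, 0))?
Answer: -1427309/298614 ≈ -4.7798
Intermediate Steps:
O(N, k) = 5/3 (O(N, k) = -1/3*(-5) = 5/3)
o(l, p) = 2 + 30*l (o(l, p) = 2 + l*30 = 2 + 30*l)
J(Z) = 5/3
(2030*J(7) - 479153)/(108476 + o(-298, 0)) = (2030*(5/3) - 479153)/(108476 + (2 + 30*(-298))) = (10150/3 - 479153)/(108476 + (2 - 8940)) = -1427309/(3*(108476 - 8938)) = -1427309/3/99538 = -1427309/3*1/99538 = -1427309/298614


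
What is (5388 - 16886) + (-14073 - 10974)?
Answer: -36545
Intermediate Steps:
(5388 - 16886) + (-14073 - 10974) = -11498 - 25047 = -36545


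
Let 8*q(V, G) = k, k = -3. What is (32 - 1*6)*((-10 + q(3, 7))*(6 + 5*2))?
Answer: -4316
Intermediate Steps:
q(V, G) = -3/8 (q(V, G) = (1/8)*(-3) = -3/8)
(32 - 1*6)*((-10 + q(3, 7))*(6 + 5*2)) = (32 - 1*6)*((-10 - 3/8)*(6 + 5*2)) = (32 - 6)*(-83*(6 + 10)/8) = 26*(-83/8*16) = 26*(-166) = -4316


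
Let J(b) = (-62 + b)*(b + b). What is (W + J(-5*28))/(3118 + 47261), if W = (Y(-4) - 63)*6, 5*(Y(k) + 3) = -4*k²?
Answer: 280436/251895 ≈ 1.1133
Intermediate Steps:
Y(k) = -3 - 4*k²/5 (Y(k) = -3 + (-4*k²)/5 = -3 - 4*k²/5)
J(b) = 2*b*(-62 + b) (J(b) = (-62 + b)*(2*b) = 2*b*(-62 + b))
W = -2364/5 (W = ((-3 - ⅘*(-4)²) - 63)*6 = ((-3 - ⅘*16) - 63)*6 = ((-3 - 64/5) - 63)*6 = (-79/5 - 63)*6 = -394/5*6 = -2364/5 ≈ -472.80)
(W + J(-5*28))/(3118 + 47261) = (-2364/5 + 2*(-5*28)*(-62 - 5*28))/(3118 + 47261) = (-2364/5 + 2*(-140)*(-62 - 140))/50379 = (-2364/5 + 2*(-140)*(-202))*(1/50379) = (-2364/5 + 56560)*(1/50379) = (280436/5)*(1/50379) = 280436/251895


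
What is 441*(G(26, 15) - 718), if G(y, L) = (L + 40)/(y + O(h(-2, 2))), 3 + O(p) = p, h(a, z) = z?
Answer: -1578339/5 ≈ -3.1567e+5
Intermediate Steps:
O(p) = -3 + p
G(y, L) = (40 + L)/(-1 + y) (G(y, L) = (L + 40)/(y + (-3 + 2)) = (40 + L)/(y - 1) = (40 + L)/(-1 + y))
441*(G(26, 15) - 718) = 441*((40 + 15)/(-1 + 26) - 718) = 441*(55/25 - 718) = 441*((1/25)*55 - 718) = 441*(11/5 - 718) = 441*(-3579/5) = -1578339/5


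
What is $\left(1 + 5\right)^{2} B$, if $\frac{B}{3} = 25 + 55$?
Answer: $8640$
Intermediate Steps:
$B = 240$ ($B = 3 \left(25 + 55\right) = 3 \cdot 80 = 240$)
$\left(1 + 5\right)^{2} B = \left(1 + 5\right)^{2} \cdot 240 = 6^{2} \cdot 240 = 36 \cdot 240 = 8640$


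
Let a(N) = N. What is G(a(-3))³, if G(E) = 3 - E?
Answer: 216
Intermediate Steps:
G(a(-3))³ = (3 - 1*(-3))³ = (3 + 3)³ = 6³ = 216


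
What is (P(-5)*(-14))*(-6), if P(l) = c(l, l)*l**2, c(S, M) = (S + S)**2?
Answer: 210000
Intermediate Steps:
c(S, M) = 4*S**2 (c(S, M) = (2*S)**2 = 4*S**2)
P(l) = 4*l**4 (P(l) = (4*l**2)*l**2 = 4*l**4)
(P(-5)*(-14))*(-6) = ((4*(-5)**4)*(-14))*(-6) = ((4*625)*(-14))*(-6) = (2500*(-14))*(-6) = -35000*(-6) = 210000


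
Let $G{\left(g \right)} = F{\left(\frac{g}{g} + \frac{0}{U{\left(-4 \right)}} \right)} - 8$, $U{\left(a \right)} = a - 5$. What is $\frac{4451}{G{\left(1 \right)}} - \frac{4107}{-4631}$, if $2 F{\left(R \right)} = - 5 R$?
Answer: $- \frac{41138915}{97251} \approx -423.02$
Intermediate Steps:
$U{\left(a \right)} = -5 + a$
$F{\left(R \right)} = - \frac{5 R}{2}$ ($F{\left(R \right)} = \frac{\left(-5\right) R}{2} = - \frac{5 R}{2}$)
$G{\left(g \right)} = - \frac{21}{2}$ ($G{\left(g \right)} = - \frac{5 \left(\frac{g}{g} + \frac{0}{-5 - 4}\right)}{2} - 8 = - \frac{5 \left(1 + \frac{0}{-9}\right)}{2} - 8 = - \frac{5 \left(1 + 0 \left(- \frac{1}{9}\right)\right)}{2} - 8 = - \frac{5 \left(1 + 0\right)}{2} - 8 = \left(- \frac{5}{2}\right) 1 - 8 = - \frac{5}{2} - 8 = - \frac{21}{2}$)
$\frac{4451}{G{\left(1 \right)}} - \frac{4107}{-4631} = \frac{4451}{- \frac{21}{2}} - \frac{4107}{-4631} = 4451 \left(- \frac{2}{21}\right) - - \frac{4107}{4631} = - \frac{8902}{21} + \frac{4107}{4631} = - \frac{41138915}{97251}$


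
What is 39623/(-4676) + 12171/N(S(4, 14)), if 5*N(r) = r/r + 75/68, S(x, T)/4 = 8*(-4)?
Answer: 19344276551/668668 ≈ 28930.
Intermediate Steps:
S(x, T) = -128 (S(x, T) = 4*(8*(-4)) = 4*(-32) = -128)
N(r) = 143/340 (N(r) = (r/r + 75/68)/5 = (1 + 75*(1/68))/5 = (1 + 75/68)/5 = (⅕)*(143/68) = 143/340)
39623/(-4676) + 12171/N(S(4, 14)) = 39623/(-4676) + 12171/(143/340) = 39623*(-1/4676) + 12171*(340/143) = -39623/4676 + 4138140/143 = 19344276551/668668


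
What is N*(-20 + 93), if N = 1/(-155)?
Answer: -73/155 ≈ -0.47097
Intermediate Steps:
N = -1/155 ≈ -0.0064516
N*(-20 + 93) = -(-20 + 93)/155 = -1/155*73 = -73/155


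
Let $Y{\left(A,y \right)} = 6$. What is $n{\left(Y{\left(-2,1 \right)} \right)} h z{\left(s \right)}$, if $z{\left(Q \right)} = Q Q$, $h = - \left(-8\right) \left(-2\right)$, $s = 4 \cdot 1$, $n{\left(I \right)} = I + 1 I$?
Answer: $-3072$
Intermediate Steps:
$n{\left(I \right)} = 2 I$ ($n{\left(I \right)} = I + I = 2 I$)
$s = 4$
$h = -16$ ($h = \left(-1\right) 16 = -16$)
$z{\left(Q \right)} = Q^{2}$
$n{\left(Y{\left(-2,1 \right)} \right)} h z{\left(s \right)} = 2 \cdot 6 \left(-16\right) 4^{2} = 12 \left(-16\right) 16 = \left(-192\right) 16 = -3072$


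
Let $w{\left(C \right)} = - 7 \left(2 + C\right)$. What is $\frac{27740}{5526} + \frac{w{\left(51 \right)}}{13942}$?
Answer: $\frac{192350467}{38521746} \approx 4.9933$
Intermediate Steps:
$w{\left(C \right)} = -14 - 7 C$
$\frac{27740}{5526} + \frac{w{\left(51 \right)}}{13942} = \frac{27740}{5526} + \frac{-14 - 357}{13942} = 27740 \cdot \frac{1}{5526} + \left(-14 - 357\right) \frac{1}{13942} = \frac{13870}{2763} - \frac{371}{13942} = \frac{192350467}{38521746}$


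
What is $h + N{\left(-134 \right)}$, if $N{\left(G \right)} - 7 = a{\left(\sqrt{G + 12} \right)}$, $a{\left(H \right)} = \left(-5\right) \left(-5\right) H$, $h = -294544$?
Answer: $-294537 + 25 i \sqrt{122} \approx -2.9454 \cdot 10^{5} + 276.13 i$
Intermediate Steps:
$a{\left(H \right)} = 25 H$
$N{\left(G \right)} = 7 + 25 \sqrt{12 + G}$ ($N{\left(G \right)} = 7 + 25 \sqrt{G + 12} = 7 + 25 \sqrt{12 + G}$)
$h + N{\left(-134 \right)} = -294544 + \left(7 + 25 \sqrt{12 - 134}\right) = -294544 + \left(7 + 25 \sqrt{-122}\right) = -294544 + \left(7 + 25 i \sqrt{122}\right) = -294537 + 25 i \sqrt{122}$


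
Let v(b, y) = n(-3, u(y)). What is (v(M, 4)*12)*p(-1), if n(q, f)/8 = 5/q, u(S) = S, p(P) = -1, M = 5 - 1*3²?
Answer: 160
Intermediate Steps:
M = -4 (M = 5 - 1*9 = 5 - 9 = -4)
n(q, f) = 40/q (n(q, f) = 8*(5/q) = 40/q)
v(b, y) = -40/3 (v(b, y) = 40/(-3) = 40*(-⅓) = -40/3)
(v(M, 4)*12)*p(-1) = -40/3*12*(-1) = -160*(-1) = 160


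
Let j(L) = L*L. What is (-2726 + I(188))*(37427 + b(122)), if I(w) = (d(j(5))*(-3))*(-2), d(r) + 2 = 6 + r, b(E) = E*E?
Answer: -133497672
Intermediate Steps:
b(E) = E²
j(L) = L²
d(r) = 4 + r (d(r) = -2 + (6 + r) = 4 + r)
I(w) = 174 (I(w) = ((4 + 5²)*(-3))*(-2) = ((4 + 25)*(-3))*(-2) = (29*(-3))*(-2) = -87*(-2) = 174)
(-2726 + I(188))*(37427 + b(122)) = (-2726 + 174)*(37427 + 122²) = -2552*(37427 + 14884) = -2552*52311 = -133497672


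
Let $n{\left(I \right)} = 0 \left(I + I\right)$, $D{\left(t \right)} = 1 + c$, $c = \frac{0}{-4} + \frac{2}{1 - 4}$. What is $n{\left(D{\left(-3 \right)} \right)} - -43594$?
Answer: $43594$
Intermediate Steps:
$c = - \frac{2}{3}$ ($c = 0 \left(- \frac{1}{4}\right) + \frac{2}{1 - 4} = 0 + \frac{2}{-3} = 0 + 2 \left(- \frac{1}{3}\right) = 0 - \frac{2}{3} = - \frac{2}{3} \approx -0.66667$)
$D{\left(t \right)} = \frac{1}{3}$ ($D{\left(t \right)} = 1 - \frac{2}{3} = \frac{1}{3}$)
$n{\left(I \right)} = 0$ ($n{\left(I \right)} = 0 \cdot 2 I = 0$)
$n{\left(D{\left(-3 \right)} \right)} - -43594 = 0 - -43594 = 0 + 43594 = 43594$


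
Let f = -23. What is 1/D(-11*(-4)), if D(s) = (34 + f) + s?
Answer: 1/55 ≈ 0.018182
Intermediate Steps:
D(s) = 11 + s (D(s) = (34 - 23) + s = 11 + s)
1/D(-11*(-4)) = 1/(11 - 11*(-4)) = 1/(11 + 44) = 1/55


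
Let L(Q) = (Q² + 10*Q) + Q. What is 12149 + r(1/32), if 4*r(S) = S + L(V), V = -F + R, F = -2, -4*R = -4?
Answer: 1556417/128 ≈ 12160.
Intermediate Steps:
R = 1 (R = -¼*(-4) = 1)
V = 3 (V = -1*(-2) + 1 = 2 + 1 = 3)
L(Q) = Q² + 11*Q
r(S) = 21/2 + S/4 (r(S) = (S + 3*(11 + 3))/4 = (S + 3*14)/4 = (S + 42)/4 = (42 + S)/4 = 21/2 + S/4)
12149 + r(1/32) = 12149 + (21/2 + (¼)/32) = 12149 + (21/2 + (¼)*(1/32)) = 12149 + (21/2 + 1/128) = 12149 + 1345/128 = 1556417/128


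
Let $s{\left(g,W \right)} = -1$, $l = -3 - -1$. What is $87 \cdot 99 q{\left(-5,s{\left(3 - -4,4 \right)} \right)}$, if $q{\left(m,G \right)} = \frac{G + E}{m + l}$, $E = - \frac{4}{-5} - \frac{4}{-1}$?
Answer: $- \frac{163647}{35} \approx -4675.6$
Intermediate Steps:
$E = \frac{24}{5}$ ($E = \left(-4\right) \left(- \frac{1}{5}\right) - -4 = \frac{4}{5} + 4 = \frac{24}{5} \approx 4.8$)
$l = -2$ ($l = -3 + 1 = -2$)
$q{\left(m,G \right)} = \frac{\frac{24}{5} + G}{-2 + m}$ ($q{\left(m,G \right)} = \frac{G + \frac{24}{5}}{m - 2} = \frac{\frac{24}{5} + G}{-2 + m}$)
$87 \cdot 99 q{\left(-5,s{\left(3 - -4,4 \right)} \right)} = 87 \cdot 99 \frac{\frac{24}{5} - 1}{-2 - 5} = 8613 \frac{1}{-7} \cdot \frac{19}{5} = 8613 \left(\left(- \frac{1}{7}\right) \frac{19}{5}\right) = 8613 \left(- \frac{19}{35}\right) = - \frac{163647}{35}$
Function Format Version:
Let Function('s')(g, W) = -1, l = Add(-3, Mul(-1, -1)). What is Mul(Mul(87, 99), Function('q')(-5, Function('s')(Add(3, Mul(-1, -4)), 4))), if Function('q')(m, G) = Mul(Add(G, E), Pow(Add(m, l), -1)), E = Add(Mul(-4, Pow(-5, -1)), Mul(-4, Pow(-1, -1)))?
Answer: Rational(-163647, 35) ≈ -4675.6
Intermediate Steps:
E = Rational(24, 5) (E = Add(Mul(-4, Rational(-1, 5)), Mul(-4, -1)) = Add(Rational(4, 5), 4) = Rational(24, 5) ≈ 4.8000)
l = -2 (l = Add(-3, 1) = -2)
Function('q')(m, G) = Mul(Pow(Add(-2, m), -1), Add(Rational(24, 5), G)) (Function('q')(m, G) = Mul(Add(G, Rational(24, 5)), Pow(Add(m, -2), -1)) = Mul(Add(Rational(24, 5), G), Pow(Add(-2, m), -1)) = Mul(Pow(Add(-2, m), -1), Add(Rational(24, 5), G)))
Mul(Mul(87, 99), Function('q')(-5, Function('s')(Add(3, Mul(-1, -4)), 4))) = Mul(Mul(87, 99), Mul(Pow(Add(-2, -5), -1), Add(Rational(24, 5), -1))) = Mul(8613, Mul(Pow(-7, -1), Rational(19, 5))) = Mul(8613, Mul(Rational(-1, 7), Rational(19, 5))) = Mul(8613, Rational(-19, 35)) = Rational(-163647, 35)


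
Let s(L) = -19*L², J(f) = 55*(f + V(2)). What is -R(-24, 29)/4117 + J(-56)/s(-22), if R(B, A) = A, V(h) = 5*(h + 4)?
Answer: 255483/1720906 ≈ 0.14846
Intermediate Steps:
V(h) = 20 + 5*h (V(h) = 5*(4 + h) = 20 + 5*h)
J(f) = 1650 + 55*f (J(f) = 55*(f + (20 + 5*2)) = 55*(f + (20 + 10)) = 55*(f + 30) = 55*(30 + f) = 1650 + 55*f)
-R(-24, 29)/4117 + J(-56)/s(-22) = -1*29/4117 + (1650 + 55*(-56))/((-19*(-22)²)) = -29*1/4117 + (1650 - 3080)/((-19*484)) = -29/4117 - 1430/(-9196) = -29/4117 - 1430*(-1/9196) = -29/4117 + 65/418 = 255483/1720906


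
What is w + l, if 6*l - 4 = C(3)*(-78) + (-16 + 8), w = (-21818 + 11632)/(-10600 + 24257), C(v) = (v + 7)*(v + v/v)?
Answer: -21362792/40971 ≈ -521.41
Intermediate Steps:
C(v) = (1 + v)*(7 + v) (C(v) = (7 + v)*(v + 1) = (7 + v)*(1 + v) = (1 + v)*(7 + v))
w = -10186/13657 ≈ -0.74584
l = -1562/3 (l = ⅔ + ((7 + 3² + 8*3)*(-78) + (-16 + 8))/6 = ⅔ + ((7 + 9 + 24)*(-78) - 8)/6 = ⅔ + (40*(-78) - 8)/6 = ⅔ + (-3120 - 8)/6 = ⅔ + (⅙)*(-3128) = ⅔ - 1564/3 = -1562/3 ≈ -520.67)
w + l = -10186/13657 - 1562/3 = -21362792/40971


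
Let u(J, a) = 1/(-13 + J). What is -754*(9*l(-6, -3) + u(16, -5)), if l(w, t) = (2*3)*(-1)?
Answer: 121394/3 ≈ 40465.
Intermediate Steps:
l(w, t) = -6 (l(w, t) = 6*(-1) = -6)
-754*(9*l(-6, -3) + u(16, -5)) = -754*(9*(-6) + 1/(-13 + 16)) = -754*(-54 + 1/3) = -754*(-161/3) = 121394/3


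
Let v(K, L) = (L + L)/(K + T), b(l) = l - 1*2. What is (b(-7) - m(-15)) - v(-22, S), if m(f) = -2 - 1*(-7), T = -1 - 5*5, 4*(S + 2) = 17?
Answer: -445/32 ≈ -13.906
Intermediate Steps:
S = 9/4 (S = -2 + (¼)*17 = -2 + 17/4 = 9/4 ≈ 2.2500)
T = -26 (T = -1 - 25 = -26)
b(l) = -2 + l (b(l) = l - 2 = -2 + l)
m(f) = 5 (m(f) = -2 + 7 = 5)
v(K, L) = 2*L/(-26 + K) (v(K, L) = (L + L)/(K - 26) = (2*L)/(-26 + K) = 2*L/(-26 + K))
(b(-7) - m(-15)) - v(-22, S) = ((-2 - 7) - 1*5) - 2*9/(4*(-26 - 22)) = (-9 - 5) - 2*9/(4*(-48)) = -14 - 2*9*(-1)/(4*48) = -14 - 1*(-3/32) = -14 + 3/32 = -445/32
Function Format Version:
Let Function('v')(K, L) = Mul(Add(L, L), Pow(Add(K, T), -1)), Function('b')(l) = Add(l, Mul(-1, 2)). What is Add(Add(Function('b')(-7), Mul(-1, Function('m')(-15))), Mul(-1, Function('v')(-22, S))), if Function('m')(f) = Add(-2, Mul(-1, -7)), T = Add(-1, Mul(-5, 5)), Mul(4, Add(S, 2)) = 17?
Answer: Rational(-445, 32) ≈ -13.906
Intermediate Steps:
S = Rational(9, 4) (S = Add(-2, Mul(Rational(1, 4), 17)) = Add(-2, Rational(17, 4)) = Rational(9, 4) ≈ 2.2500)
T = -26 (T = Add(-1, -25) = -26)
Function('b')(l) = Add(-2, l) (Function('b')(l) = Add(l, -2) = Add(-2, l))
Function('m')(f) = 5 (Function('m')(f) = Add(-2, 7) = 5)
Function('v')(K, L) = Mul(2, L, Pow(Add(-26, K), -1)) (Function('v')(K, L) = Mul(Add(L, L), Pow(Add(K, -26), -1)) = Mul(Mul(2, L), Pow(Add(-26, K), -1)) = Mul(2, L, Pow(Add(-26, K), -1)))
Add(Add(Function('b')(-7), Mul(-1, Function('m')(-15))), Mul(-1, Function('v')(-22, S))) = Add(Add(Add(-2, -7), Mul(-1, 5)), Mul(-1, Mul(2, Rational(9, 4), Pow(Add(-26, -22), -1)))) = Add(Add(-9, -5), Mul(-1, Mul(2, Rational(9, 4), Pow(-48, -1)))) = Add(-14, Mul(-1, Mul(2, Rational(9, 4), Rational(-1, 48)))) = Add(-14, Mul(-1, Rational(-3, 32))) = Add(-14, Rational(3, 32)) = Rational(-445, 32)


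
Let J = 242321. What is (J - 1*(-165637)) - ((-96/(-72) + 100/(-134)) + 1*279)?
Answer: 81943361/201 ≈ 4.0768e+5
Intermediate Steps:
(J - 1*(-165637)) - ((-96/(-72) + 100/(-134)) + 1*279) = (242321 - 1*(-165637)) - ((-96/(-72) + 100/(-134)) + 1*279) = (242321 + 165637) - ((-96*(-1/72) + 100*(-1/134)) + 279) = 407958 - ((4/3 - 50/67) + 279) = 407958 - (118/201 + 279) = 407958 - 1*56197/201 = 407958 - 56197/201 = 81943361/201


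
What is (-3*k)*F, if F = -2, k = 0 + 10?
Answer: 60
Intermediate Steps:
k = 10
(-3*k)*F = -3*10*(-2) = -30*(-2) = 60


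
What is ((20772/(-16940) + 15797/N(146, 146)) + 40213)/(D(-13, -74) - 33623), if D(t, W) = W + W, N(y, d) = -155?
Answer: -1755274221/1477875245 ≈ -1.1877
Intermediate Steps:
D(t, W) = 2*W
((20772/(-16940) + 15797/N(146, 146)) + 40213)/(D(-13, -74) - 33623) = ((20772/(-16940) + 15797/(-155)) + 40213)/(2*(-74) - 33623) = ((20772*(-1/16940) + 15797*(-1/155)) + 40213)/(-148 - 33623) = ((-5193/4235 - 15797/155) + 40213)/(-33771) = (-13541042/131285 + 40213)*(-1/33771) = (5265822663/131285)*(-1/33771) = -1755274221/1477875245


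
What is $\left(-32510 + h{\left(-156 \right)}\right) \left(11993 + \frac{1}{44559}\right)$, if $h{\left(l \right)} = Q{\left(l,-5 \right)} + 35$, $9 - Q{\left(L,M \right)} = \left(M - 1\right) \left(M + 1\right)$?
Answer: $- \frac{1929169877680}{4951} \approx -3.8965 \cdot 10^{8}$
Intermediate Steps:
$Q{\left(L,M \right)} = 9 - \left(1 + M\right) \left(-1 + M\right)$ ($Q{\left(L,M \right)} = 9 - \left(M - 1\right) \left(M + 1\right) = 9 - \left(-1 + M\right) \left(1 + M\right) = 9 - \left(1 + M\right) \left(-1 + M\right)$)
$h{\left(l \right)} = 20$ ($h{\left(l \right)} = \left(10 - \left(-5\right)^{2}\right) + 35 = \left(10 - 25\right) + 35 = -15 + 35 = 20$)
$\left(-32510 + h{\left(-156 \right)}\right) \left(11993 + \frac{1}{44559}\right) = \left(-32510 + 20\right) \left(11993 + \frac{1}{44559}\right) = - 32490 \left(11993 + \frac{1}{44559}\right) = \left(-32490\right) \frac{534396088}{44559} = - \frac{1929169877680}{4951}$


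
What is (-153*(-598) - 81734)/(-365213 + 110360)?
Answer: -9760/254853 ≈ -0.038297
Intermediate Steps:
(-153*(-598) - 81734)/(-365213 + 110360) = (91494 - 81734)/(-254853) = 9760*(-1/254853) = -9760/254853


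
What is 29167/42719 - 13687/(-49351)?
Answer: 2024115570/2108225369 ≈ 0.96010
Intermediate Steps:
29167/42719 - 13687/(-49351) = 29167*(1/42719) - 13687*(-1/49351) = 29167/42719 + 13687/49351 = 2024115570/2108225369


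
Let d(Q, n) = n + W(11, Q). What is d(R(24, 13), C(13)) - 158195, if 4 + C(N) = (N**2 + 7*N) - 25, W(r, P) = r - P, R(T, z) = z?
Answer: -157966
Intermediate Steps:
C(N) = -29 + N**2 + 7*N (C(N) = -4 + ((N**2 + 7*N) - 25) = -4 + (-25 + N**2 + 7*N) = -29 + N**2 + 7*N)
d(Q, n) = 11 + n - Q (d(Q, n) = n + (11 - Q) = 11 + n - Q)
d(R(24, 13), C(13)) - 158195 = (11 + (-29 + 13**2 + 7*13) - 1*13) - 158195 = (11 + (-29 + 169 + 91) - 13) - 158195 = (11 + 231 - 13) - 158195 = 229 - 158195 = -157966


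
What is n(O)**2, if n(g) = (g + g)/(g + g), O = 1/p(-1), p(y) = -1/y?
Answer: 1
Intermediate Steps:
O = 1 (O = 1/(-1/(-1)) = 1/(-1*(-1)) = 1/1 = 1)
n(g) = 1 (n(g) = (2*g)/((2*g)) = (2*g)*(1/(2*g)) = 1)
n(O)**2 = 1**2 = 1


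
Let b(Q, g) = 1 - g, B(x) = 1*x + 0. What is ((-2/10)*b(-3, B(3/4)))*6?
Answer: -3/10 ≈ -0.30000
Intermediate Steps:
B(x) = x (B(x) = x + 0 = x)
((-2/10)*b(-3, B(3/4)))*6 = ((-2/10)*(1 - 3/4))*6 = ((-2*1/10)*(1 - 3/4))*6 = -(1 - 1*3/4)/5*6 = -(1 - 3/4)/5*6 = -1/5*1/4*6 = -1/20*6 = -3/10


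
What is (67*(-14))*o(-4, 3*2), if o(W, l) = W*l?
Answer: 22512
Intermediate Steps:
(67*(-14))*o(-4, 3*2) = (67*(-14))*(-12*2) = -(-3752)*6 = -938*(-24) = 22512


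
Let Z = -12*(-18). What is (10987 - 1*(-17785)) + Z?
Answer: 28988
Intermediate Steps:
Z = 216
(10987 - 1*(-17785)) + Z = (10987 - 1*(-17785)) + 216 = (10987 + 17785) + 216 = 28772 + 216 = 28988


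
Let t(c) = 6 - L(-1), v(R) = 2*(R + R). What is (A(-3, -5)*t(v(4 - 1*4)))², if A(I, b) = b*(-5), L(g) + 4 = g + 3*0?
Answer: 75625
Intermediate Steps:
L(g) = -4 + g (L(g) = -4 + (g + 3*0) = -4 + (g + 0) = -4 + g)
A(I, b) = -5*b
v(R) = 4*R (v(R) = 2*(2*R) = 4*R)
t(c) = 11 (t(c) = 6 - (-4 - 1) = 6 - 1*(-5) = 6 + 5 = 11)
(A(-3, -5)*t(v(4 - 1*4)))² = (-5*(-5)*11)² = (25*11)² = 275² = 75625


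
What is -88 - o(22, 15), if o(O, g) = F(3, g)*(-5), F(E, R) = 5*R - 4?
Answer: 267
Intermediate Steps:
F(E, R) = -4 + 5*R
o(O, g) = 20 - 25*g (o(O, g) = (-4 + 5*g)*(-5) = 20 - 25*g)
-88 - o(22, 15) = -88 - (20 - 25*15) = -88 - (20 - 375) = -88 - 1*(-355) = -88 + 355 = 267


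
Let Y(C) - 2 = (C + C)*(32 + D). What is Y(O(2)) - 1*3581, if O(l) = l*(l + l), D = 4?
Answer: -3003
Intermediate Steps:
O(l) = 2*l² (O(l) = l*(2*l) = 2*l²)
Y(C) = 2 + 72*C (Y(C) = 2 + (C + C)*(32 + 4) = 2 + (2*C)*36 = 2 + 72*C)
Y(O(2)) - 1*3581 = (2 + 72*(2*2²)) - 1*3581 = (2 + 72*(2*4)) - 3581 = (2 + 72*8) - 3581 = (2 + 576) - 3581 = 578 - 3581 = -3003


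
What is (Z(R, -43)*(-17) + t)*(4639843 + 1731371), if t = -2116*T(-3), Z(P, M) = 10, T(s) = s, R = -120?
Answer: 39361360092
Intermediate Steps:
t = 6348 (t = -2116*(-3) = 6348)
(Z(R, -43)*(-17) + t)*(4639843 + 1731371) = (10*(-17) + 6348)*(4639843 + 1731371) = (-170 + 6348)*6371214 = 6178*6371214 = 39361360092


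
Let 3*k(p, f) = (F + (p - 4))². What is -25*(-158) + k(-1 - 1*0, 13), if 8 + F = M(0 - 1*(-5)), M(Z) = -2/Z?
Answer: 300739/75 ≈ 4009.9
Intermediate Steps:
F = -42/5 (F = -8 - 2/(0 - 1*(-5)) = -8 - 2/(0 + 5) = -8 - 2/5 = -8 - 2*⅕ = -8 - ⅖ = -42/5 ≈ -8.4000)
k(p, f) = (-62/5 + p)²/3 (k(p, f) = (-42/5 + (p - 4))²/3 = (-42/5 + (-4 + p))²/3 = (-62/5 + p)²/3)
-25*(-158) + k(-1 - 1*0, 13) = -25*(-158) + (62 - 5*(-1 - 1*0))²/75 = 3950 + (62 - 5*(-1 + 0))²/75 = 3950 + (62 - 5*(-1))²/75 = 3950 + (62 + 5)²/75 = 3950 + (1/75)*67² = 3950 + (1/75)*4489 = 3950 + 4489/75 = 300739/75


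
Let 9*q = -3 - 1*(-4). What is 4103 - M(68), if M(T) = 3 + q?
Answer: 36899/9 ≈ 4099.9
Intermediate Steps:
q = ⅑ (q = (-3 - 1*(-4))/9 = (-3 + 4)/9 = (⅑)*1 = ⅑ ≈ 0.11111)
M(T) = 28/9 (M(T) = 3 + ⅑ = 28/9)
4103 - M(68) = 4103 - 1*28/9 = 4103 - 28/9 = 36899/9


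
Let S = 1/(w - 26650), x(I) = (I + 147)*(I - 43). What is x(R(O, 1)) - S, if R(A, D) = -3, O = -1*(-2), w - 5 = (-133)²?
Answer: -59324543/8956 ≈ -6624.0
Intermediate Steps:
w = 17694 (w = 5 + (-133)² = 5 + 17689 = 17694)
O = 2
x(I) = (-43 + I)*(147 + I) (x(I) = (147 + I)*(-43 + I) = (-43 + I)*(147 + I))
S = -1/8956 (S = 1/(17694 - 26650) = 1/(-8956) = -1/8956 ≈ -0.00011166)
x(R(O, 1)) - S = (-6321 + (-3)² + 104*(-3)) - 1*(-1/8956) = (-6321 + 9 - 312) + 1/8956 = -6624 + 1/8956 = -59324543/8956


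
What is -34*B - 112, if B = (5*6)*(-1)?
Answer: 908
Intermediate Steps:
B = -30 (B = 30*(-1) = -30)
-34*B - 112 = -34*(-30) - 112 = 1020 - 112 = 908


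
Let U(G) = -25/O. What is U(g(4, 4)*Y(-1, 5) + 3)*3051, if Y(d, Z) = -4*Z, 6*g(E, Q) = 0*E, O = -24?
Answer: 25425/8 ≈ 3178.1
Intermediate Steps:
g(E, Q) = 0 (g(E, Q) = (0*E)/6 = (1/6)*0 = 0)
U(G) = 25/24 (U(G) = -25/(-24) = -25*(-1/24) = 25/24)
U(g(4, 4)*Y(-1, 5) + 3)*3051 = (25/24)*3051 = 25425/8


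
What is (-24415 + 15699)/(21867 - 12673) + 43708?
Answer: 200921318/4597 ≈ 43707.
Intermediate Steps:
(-24415 + 15699)/(21867 - 12673) + 43708 = -8716/9194 + 43708 = -8716*1/9194 + 43708 = -4358/4597 + 43708 = 200921318/4597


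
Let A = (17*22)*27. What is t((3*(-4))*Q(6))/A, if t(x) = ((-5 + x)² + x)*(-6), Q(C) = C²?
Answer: -190537/1683 ≈ -113.21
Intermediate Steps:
A = 10098 (A = 374*27 = 10098)
t(x) = -6*x - 6*(-5 + x)² (t(x) = (x + (-5 + x)²)*(-6) = -6*x - 6*(-5 + x)²)
t((3*(-4))*Q(6))/A = (-6*3*(-4)*6² - 6*(-5 + (3*(-4))*6²)²)/10098 = (-(-72)*36 - 6*(-5 - 12*36)²)*(1/10098) = (-6*(-432) - 6*(-5 - 432)²)*(1/10098) = (2592 - 6*(-437)²)*(1/10098) = (2592 - 6*190969)*(1/10098) = (2592 - 1145814)*(1/10098) = -1143222*1/10098 = -190537/1683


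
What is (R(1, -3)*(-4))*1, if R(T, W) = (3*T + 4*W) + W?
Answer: 48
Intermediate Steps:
R(T, W) = 3*T + 5*W
(R(1, -3)*(-4))*1 = ((3*1 + 5*(-3))*(-4))*1 = ((3 - 15)*(-4))*1 = -12*(-4)*1 = 48*1 = 48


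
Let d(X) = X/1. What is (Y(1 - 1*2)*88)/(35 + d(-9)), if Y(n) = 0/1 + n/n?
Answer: 44/13 ≈ 3.3846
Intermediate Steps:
Y(n) = 1 (Y(n) = 0*1 + 1 = 0 + 1 = 1)
d(X) = X (d(X) = X*1 = X)
(Y(1 - 1*2)*88)/(35 + d(-9)) = (1*88)/(35 - 9) = 88/26 = 88*(1/26) = 44/13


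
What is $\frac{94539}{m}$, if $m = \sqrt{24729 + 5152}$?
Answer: $\frac{94539 \sqrt{29881}}{29881} \approx 546.91$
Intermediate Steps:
$m = \sqrt{29881} \approx 172.86$
$\frac{94539}{m} = \frac{94539}{\sqrt{29881}} = 94539 \frac{\sqrt{29881}}{29881} = \frac{94539 \sqrt{29881}}{29881}$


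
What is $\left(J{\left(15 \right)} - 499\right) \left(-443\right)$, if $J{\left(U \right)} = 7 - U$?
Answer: $224601$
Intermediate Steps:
$\left(J{\left(15 \right)} - 499\right) \left(-443\right) = \left(\left(7 - 15\right) - 499\right) \left(-443\right) = \left(-8 - 499\right) \left(-443\right) = \left(-507\right) \left(-443\right) = 224601$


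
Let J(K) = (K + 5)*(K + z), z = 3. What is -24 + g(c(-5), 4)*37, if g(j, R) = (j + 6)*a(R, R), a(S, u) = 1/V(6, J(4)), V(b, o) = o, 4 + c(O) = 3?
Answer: -1327/63 ≈ -21.063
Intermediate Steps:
J(K) = (3 + K)*(5 + K) (J(K) = (K + 5)*(K + 3) = (5 + K)*(3 + K) = (3 + K)*(5 + K))
c(O) = -1 (c(O) = -4 + 3 = -1)
a(S, u) = 1/63 (a(S, u) = 1/(15 + 4² + 8*4) = 1/(15 + 16 + 32) = 1/63)
g(j, R) = 2/21 + j/63 (g(j, R) = (j + 6)*(1/63) = (6 + j)*(1/63) = 2/21 + j/63)
-24 + g(c(-5), 4)*37 = -24 + (2/21 + (1/63)*(-1))*37 = -24 + (2/21 - 1/63)*37 = -24 + (5/63)*37 = -24 + 185/63 = -1327/63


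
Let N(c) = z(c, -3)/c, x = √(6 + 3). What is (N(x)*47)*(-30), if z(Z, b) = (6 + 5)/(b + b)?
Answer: 2585/3 ≈ 861.67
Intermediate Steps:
z(Z, b) = 11/(2*b) (z(Z, b) = 11/((2*b)) = 11*(1/(2*b)) = 11/(2*b))
x = 3 (x = √9 = 3)
N(c) = -11/(6*c) (N(c) = ((11/2)/(-3))/c = ((11/2)*(-⅓))/c = -11/(6*c))
(N(x)*47)*(-30) = (-11/6/3*47)*(-30) = (-11/6*⅓*47)*(-30) = -11/18*47*(-30) = -517/18*(-30) = 2585/3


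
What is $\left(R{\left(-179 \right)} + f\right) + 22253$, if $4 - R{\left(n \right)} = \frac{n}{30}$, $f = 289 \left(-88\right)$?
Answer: $- \frac{95071}{30} \approx -3169.0$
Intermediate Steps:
$f = -25432$
$R{\left(n \right)} = 4 - \frac{n}{30}$
$\left(R{\left(-179 \right)} + f\right) + 22253 = \left(\left(4 - - \frac{179}{30}\right) - 25432\right) + 22253 = \left(\left(4 + \frac{179}{30}\right) - 25432\right) + 22253 = \left(\frac{299}{30} - 25432\right) + 22253 = - \frac{762661}{30} + 22253 = - \frac{95071}{30}$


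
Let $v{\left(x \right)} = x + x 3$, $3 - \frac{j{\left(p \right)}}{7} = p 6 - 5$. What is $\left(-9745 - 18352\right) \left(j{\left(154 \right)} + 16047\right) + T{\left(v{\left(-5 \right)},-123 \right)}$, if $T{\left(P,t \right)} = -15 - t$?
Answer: $-270714487$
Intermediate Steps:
$j{\left(p \right)} = 56 - 42 p$ ($j{\left(p \right)} = 21 - 7 \left(p 6 - 5\right) = 21 - 7 \left(6 p - 5\right) = 21 - 7 \left(-5 + 6 p\right) = 21 - \left(-35 + 42 p\right) = 56 - 42 p$)
$v{\left(x \right)} = 4 x$ ($v{\left(x \right)} = x + 3 x = 4 x$)
$\left(-9745 - 18352\right) \left(j{\left(154 \right)} + 16047\right) + T{\left(v{\left(-5 \right)},-123 \right)} = \left(-9745 - 18352\right) \left(\left(56 - 6468\right) + 16047\right) - -108 = - 28097 \left(\left(56 - 6468\right) + 16047\right) + \left(-15 + 123\right) = - 28097 \left(-6412 + 16047\right) + 108 = \left(-28097\right) 9635 + 108 = -270714595 + 108 = -270714487$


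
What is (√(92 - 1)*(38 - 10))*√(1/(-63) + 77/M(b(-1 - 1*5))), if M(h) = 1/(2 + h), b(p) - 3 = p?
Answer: 56*I*√15769/3 ≈ 2344.1*I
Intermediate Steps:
b(p) = 3 + p
(√(92 - 1)*(38 - 10))*√(1/(-63) + 77/M(b(-1 - 1*5))) = (√(92 - 1)*(38 - 10))*√(1/(-63) + 77/(1/(2 + (3 + (-1 - 1*5))))) = (√91*28)*√(-1/63 + 77/(1/(2 + (3 + (-1 - 5))))) = (28*√91)*√(-1/63 + 77/(1/(2 + (3 - 6)))) = (28*√91)*√(-1/63 + 77/(1/(2 - 3))) = (28*√91)*√(-1/63 + 77/(1/(-1))) = (28*√91)*√(-1/63 + 77/(-1)) = (28*√91)*√(-1/63 + 77*(-1)) = (28*√91)*√(-1/63 - 77) = (28*√91)*√(-4852/63) = (28*√91)*(2*I*√8491/21) = 56*I*√15769/3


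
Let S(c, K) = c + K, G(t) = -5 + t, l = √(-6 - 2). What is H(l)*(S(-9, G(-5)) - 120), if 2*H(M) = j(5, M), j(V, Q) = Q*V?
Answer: -695*I*√2 ≈ -982.88*I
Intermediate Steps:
l = 2*I*√2 (l = √(-8) = 2*I*√2 ≈ 2.8284*I)
H(M) = 5*M/2 (H(M) = (M*5)/2 = (5*M)/2 = 5*M/2)
S(c, K) = K + c
H(l)*(S(-9, G(-5)) - 120) = (5*(2*I*√2)/2)*(((-5 - 5) - 9) - 120) = (5*I*√2)*((-10 - 9) - 120) = (5*I*√2)*(-19 - 120) = (5*I*√2)*(-139) = -695*I*√2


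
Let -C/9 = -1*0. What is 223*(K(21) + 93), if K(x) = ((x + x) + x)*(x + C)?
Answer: 315768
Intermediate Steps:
C = 0 (C = -(-9)*0 = -9*0 = 0)
K(x) = 3*x² (K(x) = ((x + x) + x)*(x + 0) = (2*x + x)*x = (3*x)*x = 3*x²)
223*(K(21) + 93) = 223*(3*21² + 93) = 223*(3*441 + 93) = 223*(1323 + 93) = 223*1416 = 315768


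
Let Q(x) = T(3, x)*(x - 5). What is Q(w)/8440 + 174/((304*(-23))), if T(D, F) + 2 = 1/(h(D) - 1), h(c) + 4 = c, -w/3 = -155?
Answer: -118867/737656 ≈ -0.16114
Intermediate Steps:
w = 465 (w = -3*(-155) = 465)
h(c) = -4 + c
T(D, F) = -2 + 1/(-5 + D) (T(D, F) = -2 + 1/((-4 + D) - 1) = -2 + 1/(-5 + D))
Q(x) = 25/2 - 5*x/2 (Q(x) = ((11 - 2*3)/(-5 + 3))*(x - 5) = ((11 - 6)/(-2))*(-5 + x) = (-½*5)*(-5 + x) = -5*(-5 + x)/2 = 25/2 - 5*x/2)
Q(w)/8440 + 174/((304*(-23))) = (25/2 - 5/2*465)/8440 + 174/((304*(-23))) = (25/2 - 2325/2)*(1/8440) + 174/(-6992) = -1150*1/8440 + 174*(-1/6992) = -115/844 - 87/3496 = -118867/737656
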